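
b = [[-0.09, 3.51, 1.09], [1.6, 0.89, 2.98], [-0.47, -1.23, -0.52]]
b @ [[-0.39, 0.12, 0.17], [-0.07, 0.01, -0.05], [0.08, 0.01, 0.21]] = [[-0.12, 0.04, 0.04], [-0.45, 0.23, 0.85], [0.23, -0.07, -0.13]]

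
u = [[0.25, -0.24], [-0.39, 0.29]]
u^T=[[0.25, -0.39],[-0.24, 0.29]]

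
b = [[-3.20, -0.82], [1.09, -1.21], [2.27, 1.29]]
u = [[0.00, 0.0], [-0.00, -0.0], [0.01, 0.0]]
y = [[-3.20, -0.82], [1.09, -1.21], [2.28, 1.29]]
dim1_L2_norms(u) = [0.0, 0.0, 0.01]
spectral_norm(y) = 4.23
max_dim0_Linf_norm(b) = 3.2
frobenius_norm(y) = 4.52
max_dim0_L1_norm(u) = 0.01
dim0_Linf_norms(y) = [3.2, 1.29]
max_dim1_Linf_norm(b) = 3.2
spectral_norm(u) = 0.01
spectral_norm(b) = 4.23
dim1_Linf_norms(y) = [3.2, 1.21, 2.28]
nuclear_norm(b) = 5.81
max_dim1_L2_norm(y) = 3.3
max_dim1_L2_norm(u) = 0.01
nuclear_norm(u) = 0.01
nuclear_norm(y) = 5.82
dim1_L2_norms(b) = [3.3, 1.63, 2.61]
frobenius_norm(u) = 0.01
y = b + u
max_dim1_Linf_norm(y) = 3.2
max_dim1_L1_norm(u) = 0.01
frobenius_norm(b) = 4.51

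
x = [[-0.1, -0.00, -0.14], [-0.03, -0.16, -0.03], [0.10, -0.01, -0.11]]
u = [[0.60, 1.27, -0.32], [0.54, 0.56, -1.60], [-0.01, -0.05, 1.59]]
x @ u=[[-0.06, -0.12, -0.19], [-0.10, -0.13, 0.22], [0.06, 0.13, -0.19]]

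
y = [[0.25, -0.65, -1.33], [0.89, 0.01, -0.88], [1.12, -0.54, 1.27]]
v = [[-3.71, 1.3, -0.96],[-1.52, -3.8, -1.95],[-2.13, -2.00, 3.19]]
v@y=[[-0.85,2.94,2.57],[-5.95,2.00,2.89],[1.26,-0.36,8.64]]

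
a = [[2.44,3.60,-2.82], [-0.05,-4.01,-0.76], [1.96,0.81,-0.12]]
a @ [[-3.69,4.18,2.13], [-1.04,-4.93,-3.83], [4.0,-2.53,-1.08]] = [[-24.03, -0.41, -5.55], [1.31, 21.48, 16.07], [-8.55, 4.5, 1.2]]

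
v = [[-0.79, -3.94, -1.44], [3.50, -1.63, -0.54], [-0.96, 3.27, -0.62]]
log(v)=[[1.24+0.40j, (-1.8+0.01j), (-0.68+0.48j)], [1.64-0.74j, (0.88-0.02j), -0.20-0.89j], [-0.57+2.30j, (1.49+0.07j), 1.18+2.77j]]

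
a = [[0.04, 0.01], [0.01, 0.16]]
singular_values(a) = [0.16, 0.04]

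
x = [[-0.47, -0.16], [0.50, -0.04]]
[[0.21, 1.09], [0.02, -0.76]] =x@[[-0.06,-1.67], [-1.16,-1.9]]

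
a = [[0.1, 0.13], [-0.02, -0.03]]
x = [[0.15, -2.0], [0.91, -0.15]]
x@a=[[0.06, 0.08],[0.09, 0.12]]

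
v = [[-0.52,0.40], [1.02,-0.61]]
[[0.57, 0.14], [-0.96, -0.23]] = v @ [[-0.37, -0.09], [0.95, 0.23]]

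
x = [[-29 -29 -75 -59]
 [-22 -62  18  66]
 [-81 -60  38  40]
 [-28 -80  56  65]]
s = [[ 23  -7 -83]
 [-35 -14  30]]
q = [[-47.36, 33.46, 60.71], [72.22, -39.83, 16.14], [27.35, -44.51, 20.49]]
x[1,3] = 66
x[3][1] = -80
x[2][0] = -81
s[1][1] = -14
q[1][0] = 72.22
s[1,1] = -14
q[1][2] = 16.14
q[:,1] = [33.46, -39.83, -44.51]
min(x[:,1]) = -80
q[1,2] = 16.14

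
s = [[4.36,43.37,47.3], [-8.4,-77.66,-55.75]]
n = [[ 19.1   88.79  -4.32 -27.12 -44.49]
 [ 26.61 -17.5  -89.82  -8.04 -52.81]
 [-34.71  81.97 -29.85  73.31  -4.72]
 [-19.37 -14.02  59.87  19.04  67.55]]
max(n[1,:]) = 26.61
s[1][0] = -8.4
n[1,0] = 26.61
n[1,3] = -8.04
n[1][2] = -89.82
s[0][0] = 4.36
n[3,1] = -14.02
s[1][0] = -8.4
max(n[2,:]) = 81.97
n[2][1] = 81.97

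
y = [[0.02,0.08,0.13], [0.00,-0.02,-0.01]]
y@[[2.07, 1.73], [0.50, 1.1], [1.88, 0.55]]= [[0.33, 0.19],[-0.03, -0.03]]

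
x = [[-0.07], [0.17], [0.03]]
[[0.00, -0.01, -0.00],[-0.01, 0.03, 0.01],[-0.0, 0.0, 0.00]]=x@ [[-0.04, 0.15, 0.06]]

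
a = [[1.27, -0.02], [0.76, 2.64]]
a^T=[[1.27, 0.76],[-0.02, 2.64]]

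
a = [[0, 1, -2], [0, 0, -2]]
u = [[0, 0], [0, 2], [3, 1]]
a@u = [[-6, 0], [-6, -2]]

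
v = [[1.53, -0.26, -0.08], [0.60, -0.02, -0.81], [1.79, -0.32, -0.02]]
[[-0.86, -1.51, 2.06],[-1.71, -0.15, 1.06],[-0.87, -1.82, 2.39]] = v @ [[-0.53,-0.75,1.21], [-0.35,1.51,-0.69], [1.73,-0.41,-0.39]]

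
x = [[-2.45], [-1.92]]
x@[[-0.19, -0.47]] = [[0.47, 1.15], [0.36, 0.90]]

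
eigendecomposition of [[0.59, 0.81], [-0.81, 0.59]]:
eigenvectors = [[0.71+0.00j, (0.71-0j)], [0.71j, -0.71j]]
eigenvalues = [(0.59+0.81j), (0.59-0.81j)]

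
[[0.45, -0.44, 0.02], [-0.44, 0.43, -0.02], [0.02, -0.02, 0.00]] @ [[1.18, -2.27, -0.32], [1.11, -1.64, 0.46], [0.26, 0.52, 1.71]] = [[0.05, -0.29, -0.31], [-0.05, 0.28, 0.30], [0.0, -0.01, -0.02]]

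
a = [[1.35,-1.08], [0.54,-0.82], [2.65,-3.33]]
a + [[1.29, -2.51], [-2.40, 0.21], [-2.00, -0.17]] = [[2.64, -3.59], [-1.86, -0.61], [0.65, -3.5]]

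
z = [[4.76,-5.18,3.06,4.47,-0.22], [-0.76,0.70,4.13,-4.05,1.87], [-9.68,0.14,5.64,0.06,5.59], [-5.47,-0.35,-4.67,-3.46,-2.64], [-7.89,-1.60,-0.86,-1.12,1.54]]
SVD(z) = [[-0.36, -0.51, -0.59, -0.49, -0.15],[0.18, -0.23, 0.64, -0.70, 0.12],[0.72, -0.53, -0.07, 0.23, -0.39],[0.29, 0.63, -0.23, -0.43, -0.53],[0.50, 0.11, -0.43, -0.18, 0.73]] @ diag([15.56250400928219, 10.723903467004561, 6.501602801955766, 3.6975060440017784, 0.7247575122855812]) @ [[-0.92, 0.08, 0.12, -0.25, 0.28], [-0.14, 0.19, -0.79, -0.34, -0.44], [0.30, 0.66, 0.29, -0.61, 0.14], [-0.07, 0.68, -0.25, 0.64, 0.26], [0.22, -0.26, -0.46, -0.20, 0.80]]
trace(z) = 9.18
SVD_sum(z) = [[5.07, -0.42, -0.68, 1.36, -1.57], [-2.55, 0.21, 0.34, -0.68, 0.79], [-10.19, 0.84, 1.36, -2.74, 3.15], [-4.13, 0.34, 0.55, -1.11, 1.28], [-7.06, 0.58, 0.94, -1.90, 2.18]] + [[0.74,-1.04,4.36,1.88,2.44],[0.34,-0.47,1.98,0.85,1.10],[0.77,-1.06,4.49,1.93,2.5],[-0.91,1.27,-5.36,-2.31,-2.99],[-0.16,0.22,-0.92,-0.4,-0.51]] + [[-1.16, -2.52, -1.12, 2.36, -0.53], [1.25, 2.74, 1.22, -2.56, 0.58], [-0.13, -0.29, -0.13, 0.27, -0.06], [-0.44, -0.97, -0.43, 0.91, -0.21], [-0.83, -1.82, -0.81, 1.7, -0.38]] + [[0.12, -1.23, 0.45, -1.15, -0.47], [0.18, -1.76, 0.64, -1.64, -0.67], [-0.06, 0.58, -0.21, 0.54, 0.22], [0.11, -1.09, 0.39, -1.02, -0.42], [0.04, -0.45, 0.16, -0.42, -0.17]] + [[-0.02, 0.03, 0.05, 0.02, -0.09], [0.02, -0.02, -0.04, -0.02, 0.07], [-0.06, 0.07, 0.13, 0.06, -0.23], [-0.08, 0.1, 0.17, 0.08, -0.31], [0.12, -0.14, -0.24, -0.11, 0.42]]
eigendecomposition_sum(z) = [[(2.58-0j),-1.33+0.00j,(-0.8+0j),(1.43-0j),-1.42+0.00j], [(-5.21+0j),2.69-0.00j,1.61-0.00j,(-2.88+0j),2.87-0.00j], [-8.05+0.00j,(4.16-0j),(2.49-0j),(-4.46+0j),4.44-0.00j], [2.15-0.00j,-1.11+0.00j,-0.67+0.00j,(1.19-0j),(-1.19+0j)], [(-0.95+0j),(0.49-0j),(0.29-0j),-0.52+0.00j,(0.52-0j)]] + [[1.17+3.15j, (-1.88+0.66j), 1.97+0.50j, 1.65-0.47j, (0.53-0.33j)], [(2.87+0.13j), (-0.11+1.69j), 1.05-1.38j, 0.18-1.46j, (-0.09-0.53j)], [(-1.06+3.74j), -2.20-0.67j, (1.49+1.81j), (1.87+0.69j), (0.72+0.05j)], [(-3-2.38j), (1.44-1.75j), (-2.21+0.68j), (-1.33+1.44j), (-0.32+0.64j)], [(-2.98+1.11j), (-0.62-1.77j), (-0.47+1.86j), 0.45+1.56j, (0.32+0.5j)]] + [[(1.17-3.15j), -1.88-0.66j, 1.97-0.50j, (1.65+0.47j), 0.53+0.33j], [2.87-0.13j, -0.11-1.69j, (1.05+1.38j), (0.18+1.46j), (-0.09+0.53j)], [-1.06-3.74j, (-2.2+0.67j), 1.49-1.81j, 1.87-0.69j, 0.72-0.05j], [(-3+2.38j), (1.44+1.75j), -2.21-0.68j, -1.33-1.44j, (-0.32-0.64j)], [(-2.98-1.11j), -0.62+1.77j, (-0.47-1.86j), (0.45-1.56j), (0.32-0.5j)]] + [[(-0.11+0j),(-0.13-0j),(0.02-0j),-0.13-0.00j,(-0.04-0j)], [(-1.37+0j),-1.72-0.00j,0.28-0.00j,-1.73-0.00j,-0.55-0.00j], [0.37-0.00j,0.46+0.00j,-0.07+0.00j,(0.46+0j),(0.15+0j)], [-1.66+0.00j,-2.09-0.00j,0.33-0.00j,-2.10-0.00j,-0.66-0.00j], [-0.78+0.00j,(-0.98-0j),(0.16-0j),-0.99-0.00j,(-0.31-0j)]] + [[-0.05+0.00j, (0.04-0j), -0.10+0.00j, -0.13-0.00j, (0.18-0j)], [0.08-0.00j, -0.06+0.00j, (0.15-0j), 0.21+0.00j, -0.29+0.00j], [(0.13-0j), -0.09+0.00j, (0.24-0j), 0.32+0.00j, -0.45+0.00j], [0.04-0.00j, (-0.03+0j), 0.08-0.00j, 0.11+0.00j, (-0.15+0j)], [(-0.2+0j), 0.14-0.00j, -0.37+0.00j, (-0.51-0j), (0.7-0j)]]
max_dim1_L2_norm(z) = 12.52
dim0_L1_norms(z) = [28.56, 7.97, 18.36, 13.16, 11.86]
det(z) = -2907.73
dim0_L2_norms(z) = [14.46, 5.48, 8.99, 7.04, 6.64]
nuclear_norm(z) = 37.21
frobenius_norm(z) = 20.34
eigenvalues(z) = [(9.47+0j), (1.54+8.59j), (1.54-8.59j), (-4.31+0j), (0.93+0j)]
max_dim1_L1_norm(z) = 21.11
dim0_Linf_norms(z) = [9.68, 5.18, 5.64, 4.47, 5.59]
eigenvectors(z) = [[0.25+0.00j, 0.35-0.26j, 0.35+0.26j, -0.05+0.00j, (0.2+0j)], [(-0.51+0j), -0.09-0.36j, -0.09+0.36j, -0.59+0.00j, -0.32+0.00j], [-0.79+0.00j, (0.5+0j), (0.5-0j), (0.16+0j), -0.49+0.00j], [0.21+0.00j, -0.19+0.46j, -0.19-0.46j, -0.72+0.00j, (-0.16+0j)], [-0.09+0.00j, (0.24+0.33j), 0.24-0.33j, (-0.34+0j), (0.77+0j)]]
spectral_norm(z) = 15.56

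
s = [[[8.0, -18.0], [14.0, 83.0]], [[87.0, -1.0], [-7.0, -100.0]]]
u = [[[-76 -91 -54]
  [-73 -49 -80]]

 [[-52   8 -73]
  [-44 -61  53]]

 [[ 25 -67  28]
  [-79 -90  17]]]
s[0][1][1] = 83.0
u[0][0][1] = -91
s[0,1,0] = 14.0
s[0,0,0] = 8.0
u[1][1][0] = -44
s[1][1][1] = -100.0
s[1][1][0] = -7.0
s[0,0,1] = -18.0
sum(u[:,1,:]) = -406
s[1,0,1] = -1.0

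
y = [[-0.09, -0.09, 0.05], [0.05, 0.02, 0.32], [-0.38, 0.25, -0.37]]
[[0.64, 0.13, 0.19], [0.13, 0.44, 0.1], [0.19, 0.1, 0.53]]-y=[[0.73,  0.22,  0.14], [0.08,  0.42,  -0.22], [0.57,  -0.15,  0.90]]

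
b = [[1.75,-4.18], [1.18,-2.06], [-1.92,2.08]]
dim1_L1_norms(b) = [5.93, 3.24, 4.0]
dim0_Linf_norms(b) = [1.92, 4.18]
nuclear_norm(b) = 6.62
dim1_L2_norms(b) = [4.53, 2.37, 2.83]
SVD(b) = [[-0.78, 0.54],[-0.41, -0.07],[0.47, 0.84]] @ diag([5.787012720402258, 0.8331769163283735]) @ [[-0.48,0.88], [-0.88,-0.48]]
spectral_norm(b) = 5.79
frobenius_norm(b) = 5.85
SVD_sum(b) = [[2.15, -3.96],[1.13, -2.09],[-1.31, 2.41]] + [[-0.4, -0.22], [0.05, 0.03], [-0.61, -0.33]]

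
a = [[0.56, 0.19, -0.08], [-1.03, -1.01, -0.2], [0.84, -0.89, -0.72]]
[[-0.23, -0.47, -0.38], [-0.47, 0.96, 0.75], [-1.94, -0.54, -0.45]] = a @ [[-0.7,  -0.6,  -0.45],[1.07,  -0.46,  -0.40],[0.56,  0.62,  0.59]]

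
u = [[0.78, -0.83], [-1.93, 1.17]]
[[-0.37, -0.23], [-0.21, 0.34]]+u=[[0.41, -1.06], [-2.14, 1.51]]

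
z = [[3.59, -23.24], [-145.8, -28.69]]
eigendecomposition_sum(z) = [[30.32, -9.21], [-57.75, 17.53]] + [[-26.73, -14.03], [-88.05, -46.22]]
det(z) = -3491.39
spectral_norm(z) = 148.60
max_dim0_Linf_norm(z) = 145.8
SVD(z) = [[0.01, 1.00], [1.00, -0.01]] @ diag([148.59916010582668, 23.495348812964796]) @ [[-0.98, -0.19],  [0.19, -0.98]]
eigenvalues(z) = [47.86, -72.96]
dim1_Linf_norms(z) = [23.24, 145.8]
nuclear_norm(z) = 172.09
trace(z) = -25.10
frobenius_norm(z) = 150.45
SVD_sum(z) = [[-0.97, -0.19],  [-145.77, -28.84]] + [[4.56, -23.05], [-0.03, 0.15]]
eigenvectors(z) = [[0.46, 0.29],  [-0.89, 0.96]]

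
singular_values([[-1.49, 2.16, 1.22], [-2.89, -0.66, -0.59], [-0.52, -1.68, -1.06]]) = [3.32, 3.27, 0.0]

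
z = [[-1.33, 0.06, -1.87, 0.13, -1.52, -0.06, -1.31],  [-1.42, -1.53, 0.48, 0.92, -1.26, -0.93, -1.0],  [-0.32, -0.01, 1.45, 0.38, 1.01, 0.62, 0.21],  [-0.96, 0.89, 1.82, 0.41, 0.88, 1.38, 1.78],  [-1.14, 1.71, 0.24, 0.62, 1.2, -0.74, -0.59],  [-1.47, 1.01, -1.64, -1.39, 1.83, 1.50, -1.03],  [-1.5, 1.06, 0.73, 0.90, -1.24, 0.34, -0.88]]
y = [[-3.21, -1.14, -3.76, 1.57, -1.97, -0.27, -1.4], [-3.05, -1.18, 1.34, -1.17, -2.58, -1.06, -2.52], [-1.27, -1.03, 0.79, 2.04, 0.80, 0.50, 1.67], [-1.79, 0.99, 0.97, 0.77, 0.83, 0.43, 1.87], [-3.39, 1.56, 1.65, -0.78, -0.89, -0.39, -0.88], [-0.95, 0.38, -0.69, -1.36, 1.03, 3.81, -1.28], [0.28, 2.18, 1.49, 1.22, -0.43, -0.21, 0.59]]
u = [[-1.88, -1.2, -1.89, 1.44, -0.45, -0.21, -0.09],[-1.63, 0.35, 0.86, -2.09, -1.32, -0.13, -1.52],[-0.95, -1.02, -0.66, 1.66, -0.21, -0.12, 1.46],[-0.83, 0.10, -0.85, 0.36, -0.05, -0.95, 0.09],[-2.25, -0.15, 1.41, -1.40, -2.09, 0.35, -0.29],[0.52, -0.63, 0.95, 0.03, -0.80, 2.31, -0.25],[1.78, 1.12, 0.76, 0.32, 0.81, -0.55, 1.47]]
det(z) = 63.43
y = u + z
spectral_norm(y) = 7.22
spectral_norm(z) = 4.64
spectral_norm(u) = 5.32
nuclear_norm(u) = 15.31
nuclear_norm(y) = 26.16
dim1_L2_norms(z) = [3.05, 2.98, 1.95, 3.32, 2.65, 3.8, 2.67]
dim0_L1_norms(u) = [9.84, 4.57, 7.38, 7.3, 5.73, 4.62, 5.17]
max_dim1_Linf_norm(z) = 1.87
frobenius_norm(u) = 7.88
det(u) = 0.00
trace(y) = 0.68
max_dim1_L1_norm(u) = 7.94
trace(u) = -0.14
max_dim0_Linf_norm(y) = 3.81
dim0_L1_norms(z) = [8.14, 6.27, 8.23, 4.75, 8.94, 5.57, 6.8]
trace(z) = 0.82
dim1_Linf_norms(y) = [3.76, 3.05, 2.04, 1.87, 3.39, 3.81, 2.18]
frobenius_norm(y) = 11.49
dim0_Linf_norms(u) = [2.25, 1.2, 1.89, 2.09, 2.09, 2.31, 1.52]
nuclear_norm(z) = 17.60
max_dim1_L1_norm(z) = 9.87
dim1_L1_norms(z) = [6.28, 7.54, 4.0, 8.12, 6.24, 9.87, 6.65]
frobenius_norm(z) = 7.85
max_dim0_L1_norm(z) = 8.94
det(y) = 997.22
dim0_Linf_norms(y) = [3.39, 2.18, 3.76, 2.04, 2.58, 3.81, 2.52]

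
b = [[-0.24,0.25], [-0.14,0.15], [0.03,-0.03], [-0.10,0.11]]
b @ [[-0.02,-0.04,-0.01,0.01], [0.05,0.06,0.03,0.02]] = [[0.02, 0.02, 0.01, 0.0], [0.01, 0.01, 0.01, 0.00], [-0.0, -0.0, -0.00, -0.0], [0.01, 0.01, 0.0, 0.00]]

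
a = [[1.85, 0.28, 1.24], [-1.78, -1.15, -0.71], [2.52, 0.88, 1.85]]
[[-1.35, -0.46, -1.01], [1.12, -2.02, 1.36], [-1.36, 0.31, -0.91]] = a @ [[-1.42, 0.12, -1.66], [0.69, 2.22, 0.42], [0.87, -1.05, 1.57]]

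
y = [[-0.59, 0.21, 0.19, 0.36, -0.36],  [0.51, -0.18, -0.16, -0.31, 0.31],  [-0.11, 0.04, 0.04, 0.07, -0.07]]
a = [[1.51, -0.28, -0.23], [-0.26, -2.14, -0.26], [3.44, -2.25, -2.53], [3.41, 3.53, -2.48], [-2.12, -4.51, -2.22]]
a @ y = [[-1.01,  0.36,  0.32,  0.61,  -0.61], [-0.91,  0.32,  0.28,  0.55,  -0.55], [-2.90,  1.03,  0.91,  1.76,  -1.76], [0.06,  -0.02,  -0.02,  -0.04,  0.04], [-0.81,  0.28,  0.23,  0.48,  -0.48]]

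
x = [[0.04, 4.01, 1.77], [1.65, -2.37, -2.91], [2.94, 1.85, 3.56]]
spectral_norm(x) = 6.79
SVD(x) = [[-0.6, 0.32, -0.74], [0.51, -0.56, -0.66], [-0.62, -0.76, 0.17]] @ diag([6.787611189975366, 3.4175627392996524, 1.7350502173343147]) @ [[-0.15, -0.7, -0.70], [-0.92, 0.35, -0.15], [-0.35, -0.62, 0.7]]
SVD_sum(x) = [[0.61, 2.83, 2.83],[-0.52, -2.41, -2.41],[0.63, 2.95, 2.95]] + [[-1.02,  0.39,  -0.17], [1.76,  -0.67,  0.29], [2.41,  -0.92,  0.4]] + [[0.45, 0.79, -0.89], [0.4, 0.71, -0.79], [-0.1, -0.18, 0.21]]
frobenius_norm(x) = 7.79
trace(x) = 1.23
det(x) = -40.25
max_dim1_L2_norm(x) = 4.97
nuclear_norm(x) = 11.94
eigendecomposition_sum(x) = [[-1.73+0.00j, 2.36-0.00j, (1.26-0j)], [(1.79-0j), (-2.44+0j), (-1.3+0j)], [0.23-0.00j, (-0.31+0j), -0.16+0.00j]] + [[(0.89+0.25j),0.83+0.18j,(0.26+0.51j)], [-0.07+1.70j,0.03+1.56j,-0.81+0.68j], [1.36-2.84j,(1.08-2.68j),1.86-0.57j]] + [[(0.89-0.25j),  (0.83-0.18j),  (0.26-0.51j)], [-0.07-1.70j,  0.03-1.56j,  -0.81-0.68j], [1.36+2.84j,  (1.08+2.68j),  (1.86+0.57j)]]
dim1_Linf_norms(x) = [4.01, 2.91, 3.56]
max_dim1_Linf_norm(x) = 4.01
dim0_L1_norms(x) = [4.63, 8.23, 8.24]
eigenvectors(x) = [[(0.69+0j),-0.04-0.25j,-0.04+0.25j], [-0.72+0.00j,0.42-0.18j,0.42+0.18j], [(-0.09+0j),-0.85+0.00j,(-0.85-0j)]]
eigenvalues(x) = [(-4.33+0j), (2.78+1.24j), (2.78-1.24j)]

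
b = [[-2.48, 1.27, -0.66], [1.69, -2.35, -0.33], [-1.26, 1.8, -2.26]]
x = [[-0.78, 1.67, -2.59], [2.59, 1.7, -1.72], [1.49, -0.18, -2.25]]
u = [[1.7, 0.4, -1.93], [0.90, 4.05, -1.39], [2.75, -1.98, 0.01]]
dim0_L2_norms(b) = [3.25, 3.22, 2.38]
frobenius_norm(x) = 5.48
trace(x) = -1.33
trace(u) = 5.76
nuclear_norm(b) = 7.63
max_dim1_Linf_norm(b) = 2.48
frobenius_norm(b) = 5.16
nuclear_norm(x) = 8.57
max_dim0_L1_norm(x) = 6.56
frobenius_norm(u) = 6.12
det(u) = 18.79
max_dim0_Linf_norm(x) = 2.59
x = b + u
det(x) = 16.44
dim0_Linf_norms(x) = [2.59, 1.7, 2.59]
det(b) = -9.32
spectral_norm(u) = 4.79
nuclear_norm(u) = 9.51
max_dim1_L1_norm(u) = 6.34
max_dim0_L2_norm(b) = 3.25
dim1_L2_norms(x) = [3.18, 3.54, 2.7]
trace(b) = -7.09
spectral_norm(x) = 4.67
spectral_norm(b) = 4.68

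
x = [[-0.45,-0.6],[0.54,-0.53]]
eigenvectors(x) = [[(0.73+0j), 0.73-0.00j],[(0.05-0.69j), 0.05+0.69j]]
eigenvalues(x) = [(-0.49+0.57j), (-0.49-0.57j)]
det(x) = 0.56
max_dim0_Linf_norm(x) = 0.6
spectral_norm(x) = 0.80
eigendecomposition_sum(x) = [[(-0.22+0.3j), (-0.3-0.26j)], [(0.27+0.23j), (-0.26+0.27j)]] + [[-0.23-0.30j, -0.30+0.26j], [0.27-0.23j, -0.26-0.27j]]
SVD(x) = [[0.68,0.73], [0.73,-0.68]] @ diag([0.8016648189186455, 0.7016648189186453]) @ [[0.11,-0.99], [-0.99,-0.11]]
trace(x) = -0.98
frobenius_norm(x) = 1.07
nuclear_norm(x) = 1.50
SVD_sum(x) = [[0.06, -0.54], [0.06, -0.58]] + [[-0.51,-0.06], [0.48,0.05]]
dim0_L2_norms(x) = [0.7, 0.8]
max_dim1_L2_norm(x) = 0.76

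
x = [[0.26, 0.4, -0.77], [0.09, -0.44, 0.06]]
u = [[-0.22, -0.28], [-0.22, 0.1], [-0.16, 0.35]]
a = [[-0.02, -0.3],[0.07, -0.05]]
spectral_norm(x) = 0.94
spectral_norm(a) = 0.30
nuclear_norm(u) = 0.81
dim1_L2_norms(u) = [0.36, 0.24, 0.38]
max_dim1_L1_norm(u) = 0.51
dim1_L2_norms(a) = [0.3, 0.09]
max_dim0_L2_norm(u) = 0.46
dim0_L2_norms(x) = [0.28, 0.59, 0.77]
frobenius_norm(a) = 0.31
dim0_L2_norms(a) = [0.07, 0.3]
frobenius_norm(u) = 0.58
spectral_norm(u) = 0.46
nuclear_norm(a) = 0.38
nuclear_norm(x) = 1.32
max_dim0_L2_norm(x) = 0.77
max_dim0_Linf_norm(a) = 0.3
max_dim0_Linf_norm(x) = 0.77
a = x @ u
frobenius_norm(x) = 1.01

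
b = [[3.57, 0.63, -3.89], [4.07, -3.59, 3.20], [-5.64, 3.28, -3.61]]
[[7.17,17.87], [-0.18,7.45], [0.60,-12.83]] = b@[[0.37,3.56], [-1.02,0.91], [-1.67,-1.18]]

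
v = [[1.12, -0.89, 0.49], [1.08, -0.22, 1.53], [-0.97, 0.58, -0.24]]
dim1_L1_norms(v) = [2.5, 2.83, 1.79]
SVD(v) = [[-0.57, 0.52, 0.63], [-0.7, -0.71, -0.05], [0.42, -0.47, 0.77]] @ diag([2.4950405708647967, 0.9642919978081141, 0.14870606141614562]) @ [[-0.73, 0.36, -0.58], [0.29, -0.61, -0.74], [-0.62, -0.71, 0.33]]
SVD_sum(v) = [[1.03,-0.52,0.83],[1.27,-0.64,1.03],[-0.76,0.38,-0.62]] + [[0.15, -0.31, -0.37], [-0.2, 0.41, 0.50], [-0.13, 0.28, 0.34]] + [[-0.06,-0.07,0.03], [0.0,0.01,-0.0], [-0.07,-0.08,0.04]]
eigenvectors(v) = [[0.55+0.20j, 0.55-0.20j, (-0.69+0j)],[0.72+0.00j, (0.72-0j), 0.25+0.00j],[-0.35+0.14j, -0.35-0.14j, 0.68+0.00j]]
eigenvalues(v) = [(-0.15+0.59j), (-0.15-0.59j), (0.96+0j)]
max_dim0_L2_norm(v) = 1.83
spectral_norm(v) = 2.50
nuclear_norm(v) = 3.61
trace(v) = 0.66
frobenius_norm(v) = 2.68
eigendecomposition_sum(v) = [[(0.4+0.31j), -0.21+0.10j, (0.48+0.28j)], [(0.6+0.19j), -0.20+0.21j, (0.68+0.11j)], [(-0.33+0.02j), (0.06-0.14j), (-0.35+0.07j)]] + [[0.40-0.31j, -0.21-0.10j, 0.48-0.28j], [0.60-0.19j, (-0.2-0.21j), (0.68-0.11j)], [(-0.33-0.02j), (0.06+0.14j), -0.35-0.07j]] + [[(0.32+0j), (-0.48+0j), (-0.48+0j)], [-0.12-0.00j, 0.17-0.00j, (0.17-0j)], [-0.31-0.00j, 0.47-0.00j, 0.47-0.00j]]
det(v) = 0.36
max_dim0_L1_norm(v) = 3.17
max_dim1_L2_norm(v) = 1.89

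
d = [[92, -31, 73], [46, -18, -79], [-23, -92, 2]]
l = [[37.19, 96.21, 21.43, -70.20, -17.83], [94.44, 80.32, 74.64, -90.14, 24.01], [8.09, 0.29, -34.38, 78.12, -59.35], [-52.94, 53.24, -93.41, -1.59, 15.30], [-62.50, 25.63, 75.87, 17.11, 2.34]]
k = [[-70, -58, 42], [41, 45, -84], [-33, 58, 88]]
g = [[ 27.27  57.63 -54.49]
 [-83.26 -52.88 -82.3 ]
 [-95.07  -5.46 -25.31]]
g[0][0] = 27.27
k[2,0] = -33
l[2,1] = 0.29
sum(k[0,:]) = -86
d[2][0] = -23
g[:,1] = [57.63, -52.88, -5.46]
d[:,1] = [-31, -18, -92]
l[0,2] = 21.43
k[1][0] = 41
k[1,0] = 41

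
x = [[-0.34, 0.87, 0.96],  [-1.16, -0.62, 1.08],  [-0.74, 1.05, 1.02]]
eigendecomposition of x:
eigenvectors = [[-0.70+0.00j, (-0.7-0j), (0.29+0j)], [-0.01-0.26j, -0.01+0.26j, -0.79+0.00j], [(-0.6-0.28j), -0.60+0.28j, 0.54+0.00j]]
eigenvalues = [(0.49+0.7j), (0.49-0.7j), (-0.93+0j)]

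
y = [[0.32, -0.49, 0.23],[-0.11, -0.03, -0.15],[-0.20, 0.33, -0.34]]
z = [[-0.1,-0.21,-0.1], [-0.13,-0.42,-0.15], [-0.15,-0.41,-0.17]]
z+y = [[0.22, -0.70, 0.13], [-0.24, -0.45, -0.30], [-0.35, -0.08, -0.51]]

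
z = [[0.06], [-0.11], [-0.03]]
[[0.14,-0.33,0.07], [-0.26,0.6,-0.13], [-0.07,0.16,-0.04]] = z @ [[2.4, -5.50, 1.21]]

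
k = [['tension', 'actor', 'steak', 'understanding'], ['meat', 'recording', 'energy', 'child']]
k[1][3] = 'child'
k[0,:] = ['tension', 'actor', 'steak', 'understanding']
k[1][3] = 'child'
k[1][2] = 'energy'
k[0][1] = 'actor'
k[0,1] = 'actor'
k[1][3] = 'child'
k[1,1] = 'recording'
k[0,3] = 'understanding'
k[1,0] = 'meat'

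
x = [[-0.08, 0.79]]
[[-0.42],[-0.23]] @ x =[[0.03,-0.33],[0.02,-0.18]]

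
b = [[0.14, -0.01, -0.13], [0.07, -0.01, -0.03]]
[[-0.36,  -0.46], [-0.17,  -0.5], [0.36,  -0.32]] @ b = [[-0.08, 0.01, 0.06],[-0.06, 0.01, 0.04],[0.03, -0.00, -0.04]]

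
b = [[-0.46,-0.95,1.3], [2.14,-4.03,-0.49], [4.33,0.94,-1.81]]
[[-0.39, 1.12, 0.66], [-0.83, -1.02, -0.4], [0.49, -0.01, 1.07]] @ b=[[5.43, -3.52, -2.25], [-3.53, 4.52, 0.14], [4.39, 0.58, -1.29]]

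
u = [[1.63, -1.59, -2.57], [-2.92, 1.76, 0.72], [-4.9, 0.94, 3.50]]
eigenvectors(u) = [[-0.49, 0.68, 0.05],  [0.38, 0.47, -0.85],  [0.79, 0.57, 0.53]]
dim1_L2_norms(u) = [3.43, 3.48, 6.09]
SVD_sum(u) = [[2.46, -0.91, -1.76], [-2.48, 0.92, 1.77], [-4.7, 1.74, 3.37]] + [[-0.46,  0.23,  -0.76], [-0.65,  0.33,  -1.08], [0.11,  -0.05,  0.17]] + [[-0.37,  -0.91,  -0.05], [0.21,  0.52,  0.03], [-0.31,  -0.75,  -0.04]]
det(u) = -16.81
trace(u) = 6.89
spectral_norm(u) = 7.52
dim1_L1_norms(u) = [5.79, 5.4, 9.34]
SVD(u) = [[-0.42, -0.57, 0.71], [0.42, -0.81, -0.4], [0.80, 0.13, 0.58]] @ diag([7.520420238617834, 1.608843808236004, 1.3895326679456]) @ [[-0.78,0.29,0.56], [0.5,-0.25,0.83], [-0.38,-0.92,-0.05]]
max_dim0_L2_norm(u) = 5.93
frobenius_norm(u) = 7.82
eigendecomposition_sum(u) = [[2.61, -1.18, -2.16], [-2.03, 0.92, 1.68], [-4.2, 1.90, 3.47]] + [[-0.99, -0.34, -0.45], [-0.68, -0.24, -0.31], [-0.83, -0.29, -0.38]] + [[0.01, -0.07, 0.04],[-0.20, 1.08, -0.65],[0.13, -0.67, 0.4]]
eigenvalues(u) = [7.0, -1.61, 1.5]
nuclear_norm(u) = 10.52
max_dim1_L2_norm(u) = 6.09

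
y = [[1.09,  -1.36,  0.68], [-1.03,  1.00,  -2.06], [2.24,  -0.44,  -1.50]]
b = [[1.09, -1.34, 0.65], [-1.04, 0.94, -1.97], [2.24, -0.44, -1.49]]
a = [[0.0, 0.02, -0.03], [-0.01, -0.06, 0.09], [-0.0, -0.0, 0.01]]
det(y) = 4.54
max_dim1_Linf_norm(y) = 2.24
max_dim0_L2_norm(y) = 2.7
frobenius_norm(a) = 0.11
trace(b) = 0.54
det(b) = 4.45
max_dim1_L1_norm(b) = 4.17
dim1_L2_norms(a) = [0.04, 0.11, 0.01]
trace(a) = -0.05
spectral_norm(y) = 3.08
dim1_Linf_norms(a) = [0.03, 0.09, 0.01]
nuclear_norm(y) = 6.35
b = a + y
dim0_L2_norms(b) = [2.7, 1.69, 2.55]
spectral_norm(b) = 3.04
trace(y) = 0.59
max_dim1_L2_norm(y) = 2.73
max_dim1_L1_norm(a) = 0.16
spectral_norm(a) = 0.11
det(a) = 0.00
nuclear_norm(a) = 0.12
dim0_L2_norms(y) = [2.7, 1.74, 2.64]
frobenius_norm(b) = 4.08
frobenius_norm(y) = 4.16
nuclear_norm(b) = 6.26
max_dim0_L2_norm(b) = 2.7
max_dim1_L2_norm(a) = 0.11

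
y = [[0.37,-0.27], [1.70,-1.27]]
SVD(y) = [[-0.21, -0.98], [-0.98, 0.21]] @ diag([2.170869592873785, 0.005021029377250924]) @ [[-0.80,0.6], [-0.60,-0.8]]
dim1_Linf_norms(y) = [0.37, 1.7]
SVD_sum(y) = [[0.37,-0.27], [1.70,-1.27]] + [[0.00, 0.0],[-0.00, -0.00]]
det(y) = -0.01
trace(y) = -0.90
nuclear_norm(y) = 2.18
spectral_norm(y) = 2.17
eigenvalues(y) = [0.01, -0.91]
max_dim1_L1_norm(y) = 2.97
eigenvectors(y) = [[0.6, 0.21], [0.80, 0.98]]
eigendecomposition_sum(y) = [[0.02, -0.0], [0.02, -0.00]] + [[0.35, -0.27], [1.68, -1.27]]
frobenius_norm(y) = 2.17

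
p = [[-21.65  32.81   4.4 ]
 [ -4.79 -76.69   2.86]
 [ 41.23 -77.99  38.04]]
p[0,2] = 4.4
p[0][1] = 32.81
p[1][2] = 2.86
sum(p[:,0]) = 14.79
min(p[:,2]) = 2.86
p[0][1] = 32.81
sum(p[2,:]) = 1.2800000000000011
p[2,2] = 38.04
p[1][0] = -4.79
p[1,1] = -76.69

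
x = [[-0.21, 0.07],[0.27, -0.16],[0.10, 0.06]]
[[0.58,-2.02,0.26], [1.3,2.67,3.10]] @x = [[-0.64, 0.38],[0.76, -0.15]]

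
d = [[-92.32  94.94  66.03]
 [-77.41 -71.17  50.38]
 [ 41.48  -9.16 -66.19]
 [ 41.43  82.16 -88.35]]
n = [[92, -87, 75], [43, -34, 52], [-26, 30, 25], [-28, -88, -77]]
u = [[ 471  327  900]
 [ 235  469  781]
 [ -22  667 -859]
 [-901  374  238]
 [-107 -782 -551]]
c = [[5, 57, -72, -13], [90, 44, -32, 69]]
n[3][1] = -88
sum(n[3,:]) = -193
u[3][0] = -901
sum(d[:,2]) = -38.129999999999995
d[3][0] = 41.43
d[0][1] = 94.94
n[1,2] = 52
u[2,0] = -22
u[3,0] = -901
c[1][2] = -32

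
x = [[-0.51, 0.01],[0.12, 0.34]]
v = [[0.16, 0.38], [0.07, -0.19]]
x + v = [[-0.35, 0.39], [0.19, 0.15]]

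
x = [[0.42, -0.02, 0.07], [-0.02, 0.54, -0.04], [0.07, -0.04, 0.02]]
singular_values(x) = [0.55, 0.43, 0.01]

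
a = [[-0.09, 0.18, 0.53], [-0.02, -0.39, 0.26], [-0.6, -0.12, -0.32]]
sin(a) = [[-0.11, 0.18, 0.56], [-0.04, -0.38, 0.26], [-0.62, -0.13, -0.35]]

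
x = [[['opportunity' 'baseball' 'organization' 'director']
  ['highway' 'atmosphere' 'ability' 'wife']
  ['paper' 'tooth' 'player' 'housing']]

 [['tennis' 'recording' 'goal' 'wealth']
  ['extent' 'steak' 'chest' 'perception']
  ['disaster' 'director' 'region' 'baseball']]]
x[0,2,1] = 'tooth'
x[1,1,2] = 'chest'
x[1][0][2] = 'goal'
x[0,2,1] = 'tooth'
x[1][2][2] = 'region'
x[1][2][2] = 'region'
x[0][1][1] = 'atmosphere'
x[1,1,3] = 'perception'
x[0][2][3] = 'housing'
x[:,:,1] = [['baseball', 'atmosphere', 'tooth'], ['recording', 'steak', 'director']]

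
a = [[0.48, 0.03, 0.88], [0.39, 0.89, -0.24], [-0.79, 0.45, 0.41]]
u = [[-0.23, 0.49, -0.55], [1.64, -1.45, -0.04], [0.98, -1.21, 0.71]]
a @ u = [[0.80, -0.87, 0.36], [1.13, -0.81, -0.42], [1.32, -1.54, 0.71]]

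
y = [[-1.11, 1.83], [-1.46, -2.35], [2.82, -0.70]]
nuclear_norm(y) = 6.42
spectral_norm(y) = 3.39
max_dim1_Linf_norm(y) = 2.82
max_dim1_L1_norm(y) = 3.81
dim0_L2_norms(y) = [3.36, 3.06]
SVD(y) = [[-0.46, 0.49], [-0.23, -0.87], [0.86, 0.02]] @ diag([3.3870847622268276, 3.034000134062429]) @ [[0.96, -0.26], [0.26, 0.96]]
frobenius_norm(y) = 4.55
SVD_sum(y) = [[-1.50, 0.41], [-0.76, 0.21], [2.80, -0.76]] + [[0.39, 1.42], [-0.70, -2.56], [0.02, 0.06]]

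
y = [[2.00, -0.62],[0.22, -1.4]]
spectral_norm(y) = 2.23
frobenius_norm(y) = 2.53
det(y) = -2.66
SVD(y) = [[-0.91, -0.40], [-0.4, 0.91]] @ diag([2.2278637928849268, 1.1955847608398111]) @ [[-0.86, 0.51],[-0.51, -0.86]]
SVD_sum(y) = [[1.75, -1.04], [0.78, -0.46]] + [[0.25, 0.42], [-0.56, -0.94]]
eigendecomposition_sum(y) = [[1.98,-0.37], [0.13,-0.02]] + [[0.02, -0.25],[0.09, -1.38]]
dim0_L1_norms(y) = [2.22, 2.02]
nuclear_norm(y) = 3.42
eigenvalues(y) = [1.96, -1.36]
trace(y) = 0.60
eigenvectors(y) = [[1.0, 0.18], [0.07, 0.98]]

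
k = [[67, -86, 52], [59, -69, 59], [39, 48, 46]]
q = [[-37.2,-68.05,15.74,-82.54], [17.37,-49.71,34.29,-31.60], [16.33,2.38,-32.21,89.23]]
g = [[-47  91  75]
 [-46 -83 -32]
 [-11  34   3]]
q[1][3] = -31.6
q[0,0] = -37.2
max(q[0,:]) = 15.74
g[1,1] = -83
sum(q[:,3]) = -24.91000000000001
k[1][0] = 59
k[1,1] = -69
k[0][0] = 67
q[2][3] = 89.23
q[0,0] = -37.2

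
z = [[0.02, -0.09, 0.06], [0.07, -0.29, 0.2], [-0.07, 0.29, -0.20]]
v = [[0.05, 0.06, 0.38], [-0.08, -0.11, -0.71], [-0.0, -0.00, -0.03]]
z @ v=[[0.01, 0.01, 0.07], [0.03, 0.04, 0.23], [-0.03, -0.04, -0.23]]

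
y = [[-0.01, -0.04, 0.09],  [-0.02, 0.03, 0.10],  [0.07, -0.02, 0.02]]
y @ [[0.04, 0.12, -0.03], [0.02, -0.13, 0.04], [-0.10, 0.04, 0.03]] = [[-0.01,0.01,0.00], [-0.01,-0.00,0.00], [0.0,0.01,-0.0]]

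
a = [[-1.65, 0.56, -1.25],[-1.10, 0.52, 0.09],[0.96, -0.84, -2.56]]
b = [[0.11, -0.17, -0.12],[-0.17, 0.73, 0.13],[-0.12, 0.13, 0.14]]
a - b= [[-1.76, 0.73, -1.13],  [-0.93, -0.21, -0.04],  [1.08, -0.97, -2.70]]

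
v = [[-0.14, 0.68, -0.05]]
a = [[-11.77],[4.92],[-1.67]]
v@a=[[5.08]]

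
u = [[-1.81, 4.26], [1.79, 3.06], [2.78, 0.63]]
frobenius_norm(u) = 6.49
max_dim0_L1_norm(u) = 7.95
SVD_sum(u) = [[-0.15, 4.32], [-0.11, 2.99], [-0.02, 0.53]] + [[-1.66,  -0.06], [1.90,  0.07], [2.80,  0.1]]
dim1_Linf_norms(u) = [4.26, 3.06, 2.78]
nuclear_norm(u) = 9.05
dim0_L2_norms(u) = [3.77, 5.28]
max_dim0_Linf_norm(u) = 4.26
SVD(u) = [[-0.82, 0.44], [-0.57, -0.50], [-0.1, -0.74]] @ diag([5.284413269046525, 3.7671841475995067]) @ [[0.04, -1.00], [-1.00, -0.04]]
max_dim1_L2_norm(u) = 4.63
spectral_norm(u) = 5.28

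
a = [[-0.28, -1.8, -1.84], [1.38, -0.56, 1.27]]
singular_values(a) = [2.74, 1.74]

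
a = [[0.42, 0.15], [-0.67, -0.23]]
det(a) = 0.00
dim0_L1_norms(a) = [1.09, 0.38]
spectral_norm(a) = 0.84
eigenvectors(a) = [[0.51,  -0.35], [-0.86,  0.94]]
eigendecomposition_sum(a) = [[0.46, 0.17], [-0.78, -0.29]] + [[-0.04,  -0.02], [0.11,  0.06]]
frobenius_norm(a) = 0.84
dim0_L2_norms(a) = [0.79, 0.27]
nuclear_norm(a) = 0.84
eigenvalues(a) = [0.17, 0.02]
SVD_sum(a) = [[0.42, 0.15],  [-0.67, -0.23]] + [[-0.0,0.00], [-0.00,0.00]]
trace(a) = 0.19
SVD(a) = [[-0.53, 0.85],[0.85, 0.53]] @ diag([0.8370652856635145, 0.004659134797244166]) @ [[-0.94, -0.33], [-0.33, 0.94]]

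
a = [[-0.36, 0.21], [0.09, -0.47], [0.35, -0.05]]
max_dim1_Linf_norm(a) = 0.47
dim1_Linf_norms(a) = [0.36, 0.47, 0.35]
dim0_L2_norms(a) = [0.51, 0.52]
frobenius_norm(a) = 0.73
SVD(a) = [[-0.64, -0.31], [0.63, -0.73], [0.44, 0.60]] @ diag([0.6319012485268379, 0.35833059053089983]) @ [[0.7, -0.72], [0.72, 0.70]]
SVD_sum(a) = [[-0.28,0.29], [0.28,-0.29], [0.2,-0.2]] + [[-0.08, -0.08], [-0.19, -0.18], [0.15, 0.15]]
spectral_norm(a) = 0.63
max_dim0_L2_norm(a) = 0.52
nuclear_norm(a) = 0.99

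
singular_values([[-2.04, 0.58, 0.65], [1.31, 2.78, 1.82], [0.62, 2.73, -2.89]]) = [4.26, 3.32, 2.16]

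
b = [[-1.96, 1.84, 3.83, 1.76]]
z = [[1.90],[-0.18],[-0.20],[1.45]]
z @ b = [[-3.72, 3.5, 7.28, 3.34], [0.35, -0.33, -0.69, -0.32], [0.39, -0.37, -0.77, -0.35], [-2.84, 2.67, 5.55, 2.55]]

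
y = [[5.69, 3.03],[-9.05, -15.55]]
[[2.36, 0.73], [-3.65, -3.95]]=y @ [[0.42, -0.01], [-0.01, 0.26]]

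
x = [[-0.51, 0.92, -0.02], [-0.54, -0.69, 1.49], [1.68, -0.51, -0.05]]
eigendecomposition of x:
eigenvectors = [[(0.14+0.42j), (0.14-0.42j), -0.45+0.00j], [-0.71+0.00j, -0.71-0.00j, -0.58+0.00j], [(0.17-0.52j), (0.17+0.52j), (-0.68+0j)]]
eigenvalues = [(-0.94+1.42j), (-0.94-1.42j), (0.64+0j)]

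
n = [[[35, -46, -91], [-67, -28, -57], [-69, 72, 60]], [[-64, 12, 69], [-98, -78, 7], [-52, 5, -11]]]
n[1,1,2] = 7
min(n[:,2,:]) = -69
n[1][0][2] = 69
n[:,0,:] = [[35, -46, -91], [-64, 12, 69]]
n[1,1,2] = 7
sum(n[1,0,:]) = 17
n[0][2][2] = 60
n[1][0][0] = -64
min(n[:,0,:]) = -91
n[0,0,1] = -46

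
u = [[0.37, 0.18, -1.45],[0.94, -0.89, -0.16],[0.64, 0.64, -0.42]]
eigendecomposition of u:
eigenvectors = [[-0.70+0.00j, (-0.7-0j), 0.40+0.00j], [(-0.34+0.26j), -0.34-0.26j, -0.85+0.00j], [(-0.14+0.55j), -0.14-0.55j, (0.34+0j)]]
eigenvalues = [(0.16+1.07j), (0.16-1.07j), (-1.27+0j)]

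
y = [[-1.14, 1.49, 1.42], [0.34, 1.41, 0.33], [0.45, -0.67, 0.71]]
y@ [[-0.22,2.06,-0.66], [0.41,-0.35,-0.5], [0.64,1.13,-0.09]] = [[1.77, -1.27, -0.12], [0.71, 0.58, -0.96], [0.08, 1.96, -0.03]]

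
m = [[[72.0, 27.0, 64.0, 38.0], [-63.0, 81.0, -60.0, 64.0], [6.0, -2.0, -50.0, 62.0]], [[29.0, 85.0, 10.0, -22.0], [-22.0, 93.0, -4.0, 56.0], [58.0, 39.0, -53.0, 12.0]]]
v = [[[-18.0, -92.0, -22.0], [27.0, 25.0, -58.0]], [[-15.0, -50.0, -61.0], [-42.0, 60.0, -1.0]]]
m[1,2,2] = -53.0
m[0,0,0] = 72.0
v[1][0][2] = -61.0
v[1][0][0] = -15.0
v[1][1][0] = -42.0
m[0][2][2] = -50.0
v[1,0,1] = -50.0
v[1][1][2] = -1.0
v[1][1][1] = 60.0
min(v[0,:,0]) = -18.0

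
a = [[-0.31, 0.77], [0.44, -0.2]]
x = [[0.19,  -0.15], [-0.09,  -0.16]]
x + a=[[-0.12, 0.62], [0.35, -0.36]]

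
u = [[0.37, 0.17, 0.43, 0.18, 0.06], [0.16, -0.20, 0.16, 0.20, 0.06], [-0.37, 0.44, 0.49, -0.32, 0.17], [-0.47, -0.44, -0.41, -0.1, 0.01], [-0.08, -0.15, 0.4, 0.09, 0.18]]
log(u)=[[-0.94+5.15j,(4.37-4.48j),(1.81-0.58j),0.80+3.20j,-2.03+0.25j], [(6.34-10.46j),(-7.22+6.4j),(0.57+0.16j),(4.79-6.94j),-0.00+1.38j], [(-5.01+7.83j),(2.26-3.71j),(-1.72+0.3j),(-4.07+5.38j),2.00-1.79j], [(2.79-15.34j),-9.39+10.69j,-1.27+0.73j,0.66-9.96j,(2.42+1.11j)], [6.50-14.26j,0.66+5.13j,(4.03-1.16j),6.37-10.05j,-6.44+4.40j]]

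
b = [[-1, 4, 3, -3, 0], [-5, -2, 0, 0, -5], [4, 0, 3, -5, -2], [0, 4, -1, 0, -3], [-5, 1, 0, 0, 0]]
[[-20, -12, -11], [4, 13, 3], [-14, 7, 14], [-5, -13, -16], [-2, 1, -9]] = b @[[0, -1, 1], [-2, -4, -4], [-3, -3, 0], [1, -4, -2], [0, 0, 0]]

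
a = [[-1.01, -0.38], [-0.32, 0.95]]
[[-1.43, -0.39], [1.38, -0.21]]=a @ [[0.77, 0.42],[1.71, -0.08]]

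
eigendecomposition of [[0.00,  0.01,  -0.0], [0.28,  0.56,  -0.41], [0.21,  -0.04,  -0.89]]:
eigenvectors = [[-0.00, 0.93, -0.02], [0.27, -0.29, -1.00], [0.96, 0.23, 0.02]]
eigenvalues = [-0.9, -0.0, 0.58]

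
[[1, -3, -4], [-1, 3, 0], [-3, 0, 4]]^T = [[1, -1, -3], [-3, 3, 0], [-4, 0, 4]]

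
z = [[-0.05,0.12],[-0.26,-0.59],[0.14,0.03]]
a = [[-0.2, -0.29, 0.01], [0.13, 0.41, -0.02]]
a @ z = [[0.09, 0.15], [-0.12, -0.23]]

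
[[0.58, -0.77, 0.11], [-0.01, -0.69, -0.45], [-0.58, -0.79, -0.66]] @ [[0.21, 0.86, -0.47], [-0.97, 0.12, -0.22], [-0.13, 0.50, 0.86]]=[[0.85, 0.46, -0.01], [0.73, -0.32, -0.23], [0.73, -0.92, -0.12]]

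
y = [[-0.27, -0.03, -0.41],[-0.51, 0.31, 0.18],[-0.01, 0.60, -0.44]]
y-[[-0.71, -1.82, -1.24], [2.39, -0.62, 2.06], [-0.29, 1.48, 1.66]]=[[0.44, 1.79, 0.83], [-2.90, 0.93, -1.88], [0.28, -0.88, -2.10]]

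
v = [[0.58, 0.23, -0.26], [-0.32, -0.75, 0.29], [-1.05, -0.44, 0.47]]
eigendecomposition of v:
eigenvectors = [[0.47, -0.32, 0.13], [-0.24, -0.22, -0.96], [-0.85, -0.92, -0.26]]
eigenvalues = [0.93, -0.0, -0.63]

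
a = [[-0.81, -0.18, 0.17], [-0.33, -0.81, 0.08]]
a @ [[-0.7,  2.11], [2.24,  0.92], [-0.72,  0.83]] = [[0.04, -1.73], [-1.64, -1.38]]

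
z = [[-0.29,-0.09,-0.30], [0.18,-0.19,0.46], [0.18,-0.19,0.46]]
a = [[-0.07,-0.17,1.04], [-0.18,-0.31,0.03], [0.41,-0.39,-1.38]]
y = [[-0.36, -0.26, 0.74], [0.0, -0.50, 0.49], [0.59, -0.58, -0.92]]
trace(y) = -1.78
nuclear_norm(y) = 2.37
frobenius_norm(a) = 1.86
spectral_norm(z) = 0.82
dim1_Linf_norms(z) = [0.3, 0.46, 0.46]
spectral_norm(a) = 1.78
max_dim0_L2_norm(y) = 1.28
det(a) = 0.21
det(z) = 0.00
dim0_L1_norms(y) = [0.95, 1.34, 2.15]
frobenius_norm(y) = 1.66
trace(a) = -1.76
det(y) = -0.12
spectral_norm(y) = 1.44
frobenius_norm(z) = 0.86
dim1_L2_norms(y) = [0.86, 0.7, 1.24]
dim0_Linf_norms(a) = [0.41, 0.39, 1.38]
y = z + a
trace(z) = -0.02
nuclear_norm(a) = 2.51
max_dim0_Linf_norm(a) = 1.38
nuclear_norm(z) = 1.07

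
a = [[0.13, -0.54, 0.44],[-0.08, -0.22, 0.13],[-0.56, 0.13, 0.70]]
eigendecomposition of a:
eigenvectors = [[0.40-0.48j, 0.40+0.48j, (-0.66+0j)],[(0.11+0j), 0.11-0.00j, -0.69+0.00j],[0.77+0.00j, 0.77-0.00j, (-0.3+0j)]]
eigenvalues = [(0.43+0.34j), (0.43-0.34j), (-0.24+0j)]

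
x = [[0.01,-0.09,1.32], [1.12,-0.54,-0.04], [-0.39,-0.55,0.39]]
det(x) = -1.06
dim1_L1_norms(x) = [1.42, 1.7, 1.33]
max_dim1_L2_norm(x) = 1.32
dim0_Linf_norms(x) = [1.12, 0.55, 1.32]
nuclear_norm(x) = 3.26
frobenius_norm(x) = 1.98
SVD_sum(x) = [[-0.25, -0.21, 1.25], [0.03, 0.03, -0.17], [-0.11, -0.09, 0.53]] + [[0.18, -0.08, 0.02], [1.11, -0.50, 0.14], [-0.08, 0.03, -0.01]] + [[0.08,0.20,0.05], [-0.03,-0.07,-0.02], [-0.21,-0.5,-0.13]]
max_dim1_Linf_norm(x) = 1.32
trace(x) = -0.14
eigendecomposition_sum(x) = [[(-0.17+0j), (0.21-0j), (0.18-0j)], [(0.5-0j), (-0.6+0j), (-0.52+0j)], [(0.16-0j), -0.19+0.00j, (-0.16+0j)]] + [[0.09+0.43j, (-0.15+0.19j), 0.57-0.12j], [0.31+0.18j, (0.03+0.19j), 0.24-0.41j], [-0.27+0.21j, (-0.18-0.04j), 0.28+0.36j]] + [[(0.09-0.43j), -0.15-0.19j, 0.57+0.12j], [(0.31-0.18j), 0.03-0.19j, 0.24+0.41j], [(-0.27-0.21j), (-0.18+0.04j), 0.28-0.36j]]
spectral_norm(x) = 1.41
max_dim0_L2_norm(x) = 1.38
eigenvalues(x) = [(-0.94+0j), (0.4+0.98j), (0.4-0.98j)]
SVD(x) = [[0.91, -0.16, 0.37], [-0.12, -0.98, -0.12], [0.39, 0.07, -0.92]] @ diag([1.4091881060420595, 1.2487082149518314, 0.59984721029726]) @ [[-0.2, -0.16, 0.97], [-0.91, 0.41, -0.12], [0.38, 0.90, 0.23]]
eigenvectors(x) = [[(0.31+0j), (0.66+0j), 0.66-0.00j],[-0.91+0.00j, 0.36-0.40j, 0.36+0.40j],[-0.28+0.00j, (0.22+0.47j), 0.22-0.47j]]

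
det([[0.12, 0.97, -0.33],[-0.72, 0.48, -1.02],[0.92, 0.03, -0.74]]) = -1.313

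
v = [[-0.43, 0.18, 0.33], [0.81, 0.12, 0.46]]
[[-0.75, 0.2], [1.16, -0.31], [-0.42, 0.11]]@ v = [[0.48, -0.11, -0.16],[-0.75, 0.17, 0.24],[0.27, -0.06, -0.09]]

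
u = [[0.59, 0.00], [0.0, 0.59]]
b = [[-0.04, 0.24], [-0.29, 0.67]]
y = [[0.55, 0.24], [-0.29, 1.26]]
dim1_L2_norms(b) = [0.24, 0.73]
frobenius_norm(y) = 1.43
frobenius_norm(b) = 0.77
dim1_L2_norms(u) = [0.59, 0.59]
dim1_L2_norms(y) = [0.6, 1.29]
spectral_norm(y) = 1.30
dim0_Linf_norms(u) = [0.59, 0.59]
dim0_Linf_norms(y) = [0.55, 1.26]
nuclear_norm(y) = 1.89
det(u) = 0.35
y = b + u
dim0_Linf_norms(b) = [0.29, 0.67]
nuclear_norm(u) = 1.18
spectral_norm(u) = 0.59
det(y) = 0.76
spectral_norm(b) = 0.77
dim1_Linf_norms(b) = [0.24, 0.67]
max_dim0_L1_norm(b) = 0.91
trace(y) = 1.81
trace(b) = 0.63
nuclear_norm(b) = 0.82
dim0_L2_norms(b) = [0.29, 0.71]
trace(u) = 1.18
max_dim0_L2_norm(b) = 0.71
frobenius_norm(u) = 0.83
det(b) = 0.04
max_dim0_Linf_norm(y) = 1.26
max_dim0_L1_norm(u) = 0.59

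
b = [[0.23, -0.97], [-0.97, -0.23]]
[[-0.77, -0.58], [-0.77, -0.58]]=b@ [[0.57, 0.43], [0.93, 0.7]]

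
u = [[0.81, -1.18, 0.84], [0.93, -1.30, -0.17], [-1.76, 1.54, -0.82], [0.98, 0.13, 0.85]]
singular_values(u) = [3.39, 1.19, 0.53]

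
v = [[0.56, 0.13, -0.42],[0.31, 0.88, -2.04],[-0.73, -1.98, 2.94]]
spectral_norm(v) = 4.27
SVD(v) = [[-0.12, 0.97, 0.20], [-0.52, -0.23, 0.82], [0.85, -0.0, 0.53]] @ diag([4.274391610568142, 0.48349822438025214, 0.3629129737634528]) @ [[-0.20, -0.50, 0.84], [0.98, -0.16, 0.14], [-0.07, -0.85, -0.52]]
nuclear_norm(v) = 5.12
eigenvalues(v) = [4.26, 0.48, -0.36]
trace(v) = 4.38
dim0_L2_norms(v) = [0.97, 2.17, 3.6]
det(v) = -0.75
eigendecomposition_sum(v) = [[0.10, 0.24, -0.41],  [0.46, 1.12, -1.87],  [-0.75, -1.81, 3.04]] + [[0.46,  -0.08,  0.02], [-0.11,  0.02,  -0.0], [0.05,  -0.01,  0.00]] + [[-0.01, -0.04, -0.02],[-0.04, -0.25, -0.16],[-0.03, -0.16, -0.1]]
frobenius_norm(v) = 4.32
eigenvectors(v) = [[0.11, 0.97, 0.12], [0.52, -0.23, 0.84], [-0.85, 0.10, 0.53]]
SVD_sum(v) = [[0.11, 0.27, -0.45], [0.44, 1.12, -1.87], [-0.72, -1.82, 3.04]] + [[0.46,-0.08,0.06], [-0.11,0.02,-0.02], [-0.00,0.0,-0.00]] + [[-0.00, -0.06, -0.04], [-0.02, -0.25, -0.16], [-0.01, -0.16, -0.10]]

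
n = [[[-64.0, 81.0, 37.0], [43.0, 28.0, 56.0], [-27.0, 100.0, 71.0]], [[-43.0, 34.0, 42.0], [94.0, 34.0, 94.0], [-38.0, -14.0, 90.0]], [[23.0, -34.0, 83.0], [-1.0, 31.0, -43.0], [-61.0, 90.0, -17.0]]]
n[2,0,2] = 83.0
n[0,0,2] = 37.0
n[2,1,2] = -43.0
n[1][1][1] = 34.0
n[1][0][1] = 34.0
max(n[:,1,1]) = 34.0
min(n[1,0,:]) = -43.0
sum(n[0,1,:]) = 127.0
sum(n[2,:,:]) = 71.0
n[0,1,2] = 56.0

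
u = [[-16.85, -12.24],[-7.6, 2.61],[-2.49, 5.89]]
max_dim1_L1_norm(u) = 29.09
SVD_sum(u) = [[-17.49, -11.25], [-4.19, -2.69], [0.92, 0.59]] + [[0.64, -0.99], [-3.41, 5.30], [-3.41, 5.30]]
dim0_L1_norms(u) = [26.94, 20.74]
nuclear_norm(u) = 30.40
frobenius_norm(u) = 23.22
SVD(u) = [[-0.97, 0.13], [-0.23, -0.70], [0.05, -0.70]] @ diag([21.40894744904614, 8.992294986485987]) @ [[0.84, 0.54], [0.54, -0.84]]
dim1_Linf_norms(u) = [16.85, 7.6, 5.89]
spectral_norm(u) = 21.41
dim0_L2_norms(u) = [18.65, 13.83]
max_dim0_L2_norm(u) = 18.65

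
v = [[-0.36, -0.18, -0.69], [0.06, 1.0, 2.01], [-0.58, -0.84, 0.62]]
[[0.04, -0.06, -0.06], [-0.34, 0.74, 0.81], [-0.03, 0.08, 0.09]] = v @ [[0.16, -0.41, -0.46], [-0.15, 0.34, 0.38], [-0.10, 0.21, 0.23]]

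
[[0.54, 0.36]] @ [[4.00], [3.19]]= [[3.31]]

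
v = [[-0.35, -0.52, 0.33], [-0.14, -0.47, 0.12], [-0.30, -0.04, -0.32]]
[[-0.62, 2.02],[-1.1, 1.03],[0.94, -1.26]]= v @ [[-3.29, -0.19], [3.25, -1.06], [-0.26, 4.24]]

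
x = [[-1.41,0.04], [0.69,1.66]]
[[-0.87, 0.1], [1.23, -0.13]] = x @[[0.63,-0.07], [0.48,-0.05]]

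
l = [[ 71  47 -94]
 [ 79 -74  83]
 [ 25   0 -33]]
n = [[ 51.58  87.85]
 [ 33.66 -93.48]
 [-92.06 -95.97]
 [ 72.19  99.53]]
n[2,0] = -92.06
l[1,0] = 79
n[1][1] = -93.48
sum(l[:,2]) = -44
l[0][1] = 47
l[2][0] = 25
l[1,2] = 83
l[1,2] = 83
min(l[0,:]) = -94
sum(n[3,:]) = 171.72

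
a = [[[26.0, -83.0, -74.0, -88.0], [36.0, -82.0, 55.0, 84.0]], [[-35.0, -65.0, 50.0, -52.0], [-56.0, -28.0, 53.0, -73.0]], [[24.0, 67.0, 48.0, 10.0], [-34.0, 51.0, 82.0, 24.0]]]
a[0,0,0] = 26.0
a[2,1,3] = 24.0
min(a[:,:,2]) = -74.0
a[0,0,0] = 26.0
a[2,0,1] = 67.0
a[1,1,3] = -73.0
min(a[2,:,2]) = 48.0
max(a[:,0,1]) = 67.0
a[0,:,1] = [-83.0, -82.0]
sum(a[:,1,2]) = 190.0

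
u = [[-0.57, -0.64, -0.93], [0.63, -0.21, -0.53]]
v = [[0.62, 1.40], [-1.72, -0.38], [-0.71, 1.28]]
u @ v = [[1.41, -1.75],[1.13, 0.28]]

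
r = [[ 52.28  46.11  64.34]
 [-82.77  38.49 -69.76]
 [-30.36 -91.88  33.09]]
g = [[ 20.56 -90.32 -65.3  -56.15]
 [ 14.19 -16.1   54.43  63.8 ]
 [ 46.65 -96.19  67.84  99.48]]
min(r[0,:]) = 46.11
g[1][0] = 14.19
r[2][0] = -30.36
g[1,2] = 54.43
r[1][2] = -69.76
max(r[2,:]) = 33.09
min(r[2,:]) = -91.88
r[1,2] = -69.76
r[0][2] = 64.34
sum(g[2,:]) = 117.78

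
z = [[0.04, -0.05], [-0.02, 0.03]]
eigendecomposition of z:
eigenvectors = [[0.88,0.8], [-0.48,0.60]]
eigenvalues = [0.07, 0.0]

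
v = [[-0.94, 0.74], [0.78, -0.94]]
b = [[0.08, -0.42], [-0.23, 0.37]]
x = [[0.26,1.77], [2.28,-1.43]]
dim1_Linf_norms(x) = [1.77, 2.28]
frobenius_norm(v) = 1.71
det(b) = -0.07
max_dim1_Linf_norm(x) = 2.28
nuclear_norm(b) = 0.71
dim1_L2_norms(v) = [1.2, 1.22]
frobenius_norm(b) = 0.61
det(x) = -4.41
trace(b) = 0.45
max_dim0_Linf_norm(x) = 2.28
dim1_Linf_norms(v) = [0.94, 0.94]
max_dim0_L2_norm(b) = 0.56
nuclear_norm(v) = 1.88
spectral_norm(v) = 1.70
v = b @ x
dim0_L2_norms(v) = [1.22, 1.2]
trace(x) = -1.17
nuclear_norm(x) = 4.39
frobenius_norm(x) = 3.23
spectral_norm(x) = 2.83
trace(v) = -1.88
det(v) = 0.31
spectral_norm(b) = 0.60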